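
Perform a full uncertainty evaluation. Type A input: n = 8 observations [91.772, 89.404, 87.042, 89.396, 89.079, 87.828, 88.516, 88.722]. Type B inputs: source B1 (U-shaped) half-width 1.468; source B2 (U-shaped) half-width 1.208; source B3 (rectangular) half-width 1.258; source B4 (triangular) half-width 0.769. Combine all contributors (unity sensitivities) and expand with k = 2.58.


mean = (91.772 + 89.404 + 87.042 + 89.396 + 89.079 + 87.828 + 88.516 + 88.722) / 8 = 88.969875
s = sqrt(sum((x - mean)^2)/(n-1)) = 1.3898553
u_A = s / sqrt(n) = 1.3898553 / sqrt(8) = 0.49138805
u_B1 = 1.468 / sqrt(2) = 1.0380328
u_B2 = 1.208 / sqrt(2) = 0.85418499
u_B3 = 1.258 / sqrt(3) = 0.72630664
u_B4 = 0.769 / sqrt(6) = 0.31394294
uc = sqrt(0.49138805^2 + 1.0380328^2 + 0.85418499^2 + 0.72630664^2 + 0.31394294^2) = 1.6354473
U = k * uc = 2.58 * 1.6354473
U = 4.2195

4.2195


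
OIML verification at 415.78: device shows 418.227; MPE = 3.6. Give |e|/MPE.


e = indication - reference = 418.227 - 415.78 = 2.4470
|e| = 2.4470
ratio = |e| / MPE = 2.4470 / 3.6
ratio = 0.6797

0.6797


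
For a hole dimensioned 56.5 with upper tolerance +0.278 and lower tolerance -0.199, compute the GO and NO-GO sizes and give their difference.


GO = nominal - lower_tol (smallest hole = maximum material condition)
GO = 56.5 - 0.199 = 56.301
NO-GO = nominal + upper_tol (largest hole = least material condition)
NO-GO = 56.5 + 0.278 = 56.778
spread = NO-GO - GO = 56.778 - 56.301 = 0.4770

0.4770


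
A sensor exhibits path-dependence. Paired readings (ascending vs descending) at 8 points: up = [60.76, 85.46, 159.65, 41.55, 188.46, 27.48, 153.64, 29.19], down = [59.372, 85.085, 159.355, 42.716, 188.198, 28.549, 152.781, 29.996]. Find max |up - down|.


|60.76 - 59.372| = 1.3880
|85.46 - 85.085| = 0.3750
|159.65 - 159.355| = 0.2950
|41.55 - 42.716| = 1.1660
|188.46 - 188.198| = 0.2620
|27.48 - 28.549| = 1.0690
|153.64 - 152.781| = 0.8590
|29.19 - 29.996| = 0.8060
hysteresis = max(diffs) = 1.3880

1.3880


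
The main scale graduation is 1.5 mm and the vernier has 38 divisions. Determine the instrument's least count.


LC = MSD / n_div
= 1.5 / 38
= 0.0395

0.0395


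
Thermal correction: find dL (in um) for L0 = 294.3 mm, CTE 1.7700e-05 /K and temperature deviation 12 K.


dL = L * alpha * dT
= 294.3 * 1.7700e-05 * 12
= 0.0625093 mm
dL_um = 0.0625093 * 1000 = 62.5093 um

62.5093


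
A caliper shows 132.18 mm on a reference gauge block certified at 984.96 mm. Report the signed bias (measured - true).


Systematic error = measured - true
= 132.18 - 984.96
= -852.7800

-852.7800


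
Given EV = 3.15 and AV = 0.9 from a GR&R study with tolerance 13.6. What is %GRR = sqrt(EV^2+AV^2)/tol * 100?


GRR = sqrt(EV^2 + AV^2) = sqrt(3.15^2 + 0.9^2) = 3.2760495
%GRR = GRR / tol * 100 = 3.2760495 / 13.6 * 100
%GRR = 24.0886

24.0886


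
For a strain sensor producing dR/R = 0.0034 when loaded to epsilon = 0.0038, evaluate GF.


GF = (dR/R) / epsilon
= 0.0034 / 0.0038
= 0.8947

0.8947


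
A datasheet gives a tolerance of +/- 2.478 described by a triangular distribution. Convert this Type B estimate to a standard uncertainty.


u_B = half_width / sqrt(6)
u_B = 2.478 / 2.4494897
u_B = 1.0116

1.0116


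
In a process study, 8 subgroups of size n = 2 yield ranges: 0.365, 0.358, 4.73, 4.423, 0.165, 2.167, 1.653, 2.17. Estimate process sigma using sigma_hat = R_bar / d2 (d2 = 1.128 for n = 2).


R_bar = (0.365 + 0.358 + 4.73 + 4.423 + 0.165 + 2.167 + 1.653 + 2.17) / 8
R_bar = 16.031 / 8 = 2.003875
sigma_hat = R_bar / d2 = 2.003875 / 1.128 = 1.7765

1.7765


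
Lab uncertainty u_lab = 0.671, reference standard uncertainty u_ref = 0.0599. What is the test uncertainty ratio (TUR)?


TUR = u_lab / u_ref
= 0.671 / 0.0599
= 11.2020

11.2020


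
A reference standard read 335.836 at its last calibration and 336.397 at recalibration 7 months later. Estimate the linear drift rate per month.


rate = (v2 - v1) / months
= (336.397 - 335.836) / 7
= 0.5610 / 7
= 0.0801

0.0801


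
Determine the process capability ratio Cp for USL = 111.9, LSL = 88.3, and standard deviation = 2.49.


Cp = (USL - LSL) / (6 * sigma)
= (111.9 - 88.3) / (6 * 2.49)
= 23.6000 / 14.9400
= 1.5797

1.5797


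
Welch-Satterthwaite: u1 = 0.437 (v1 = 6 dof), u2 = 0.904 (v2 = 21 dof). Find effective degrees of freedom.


uc = sqrt(u1^2 + u2^2) = sqrt(0.437^2 + 0.904^2) = 1.0040842
v_eff = uc^4 / (u1^4/v1 + u2^4/v2)
= 1.0040842^4 / (0.437^4/6 + 0.904^4/21)
= 1.0164372 / 0.037880193
v_eff = 26.8329

26.8329


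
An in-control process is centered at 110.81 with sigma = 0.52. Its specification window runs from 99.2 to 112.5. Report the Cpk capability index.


Cpu = (USL - mean) / (3*sigma) = (112.5 - 110.81) / (3*0.52) = 1.0833
Cpl = (mean - LSL) / (3*sigma) = (110.81 - 99.2) / (3*0.52) = 7.4423
Cpk = min(Cpu, Cpl) = 1.0833

1.0833


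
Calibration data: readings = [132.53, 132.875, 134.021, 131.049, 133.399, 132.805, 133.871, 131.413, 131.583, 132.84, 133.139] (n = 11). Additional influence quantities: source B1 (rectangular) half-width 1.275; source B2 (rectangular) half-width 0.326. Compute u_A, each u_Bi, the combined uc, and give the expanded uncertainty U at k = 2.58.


mean = (132.53 + 132.875 + 134.021 + 131.049 + 133.399 + 132.805 + 133.871 + 131.413 + 131.583 + 132.84 + 133.139) / 11 = 132.6840909
s = sqrt(sum((x - mean)^2)/(n-1)) = 0.97543984
u_A = s / sqrt(n) = 0.97543984 / sqrt(11) = 0.29410618
u_B1 = 1.275 / sqrt(3) = 0.73612159
u_B2 = 0.326 / sqrt(3) = 0.18821619
uc = sqrt(0.29410618^2 + 0.73612159^2 + 0.18821619^2) = 0.81473847
U = k * uc = 2.58 * 0.81473847
U = 2.1020

2.1020


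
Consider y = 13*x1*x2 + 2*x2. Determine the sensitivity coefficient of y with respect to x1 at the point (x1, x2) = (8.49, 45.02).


y = 13*x1*x2 + 2*x2
dy/dx1 = 13*x2
Evaluate at x2 = 45.02: c1 = 13 * 45.02
c1 = 585.2600

585.2600


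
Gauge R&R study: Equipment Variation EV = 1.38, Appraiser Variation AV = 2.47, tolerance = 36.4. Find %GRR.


GRR = sqrt(EV^2 + AV^2) = sqrt(1.38^2 + 2.47^2) = 2.8293639
%GRR = GRR / tol * 100 = 2.8293639 / 36.4 * 100
%GRR = 7.7730

7.7730


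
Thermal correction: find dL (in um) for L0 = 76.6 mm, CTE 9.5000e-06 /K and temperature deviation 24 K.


dL = L * alpha * dT
= 76.6 * 9.5000e-06 * 24
= 0.0174648 mm
dL_um = 0.0174648 * 1000 = 17.4648 um

17.4648


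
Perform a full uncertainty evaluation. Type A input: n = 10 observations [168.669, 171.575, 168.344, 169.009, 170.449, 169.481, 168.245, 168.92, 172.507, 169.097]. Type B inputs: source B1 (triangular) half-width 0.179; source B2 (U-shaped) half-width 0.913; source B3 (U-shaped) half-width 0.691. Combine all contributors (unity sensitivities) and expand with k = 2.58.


mean = (168.669 + 171.575 + 168.344 + 169.009 + 170.449 + 169.481 + 168.245 + 168.92 + 172.507 + 169.097) / 10 = 169.6296
s = sqrt(sum((x - mean)^2)/(n-1)) = 1.4307141
u_A = s / sqrt(n) = 1.4307141 / sqrt(10) = 0.45243152
u_B1 = 0.179 / sqrt(6) = 0.073076444
u_B2 = 0.913 / sqrt(2) = 0.64558849
u_B3 = 0.691 / sqrt(2) = 0.48861079
uc = sqrt(0.45243152^2 + 0.073076444^2 + 0.64558849^2 + 0.48861079^2) = 0.93035448
U = k * uc = 2.58 * 0.93035448
U = 2.4003

2.4003


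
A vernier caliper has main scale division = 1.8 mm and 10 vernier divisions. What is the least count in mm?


LC = MSD / n_div
= 1.8 / 10
= 0.1800

0.1800


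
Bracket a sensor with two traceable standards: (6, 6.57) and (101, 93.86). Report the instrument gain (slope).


slope = (y2 - y1) / (x2 - x1)
= (93.86 - 6.57) / (101 - 6)
= 87.2900 / 95
= 0.9188

0.9188


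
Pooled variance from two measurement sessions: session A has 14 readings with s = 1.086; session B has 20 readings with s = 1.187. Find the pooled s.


s_p = sqrt(((n1-1)*s1^2 + (n2-1)*s2^2) / (n1+n2-2))
numerator = (14-1)*1.086^2 + (20-1)*1.187^2 = 15.332148 + 26.770411 = 42.102559
denominator = 14 + 20 - 2 = 32
s_p^2 = 42.102559 / 32 = 1.315705
s_p = sqrt(1.315705) = 1.1470

1.1470


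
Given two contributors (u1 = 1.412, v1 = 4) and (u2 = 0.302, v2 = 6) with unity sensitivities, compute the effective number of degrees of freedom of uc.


uc = sqrt(u1^2 + u2^2) = sqrt(1.412^2 + 0.302^2) = 1.4439349
v_eff = uc^4 / (u1^4/v1 + u2^4/v2)
= 1.4439349^4 / (1.412^4/4 + 0.302^4/6)
= 4.3470081 / 0.99514015
v_eff = 4.3682

4.3682


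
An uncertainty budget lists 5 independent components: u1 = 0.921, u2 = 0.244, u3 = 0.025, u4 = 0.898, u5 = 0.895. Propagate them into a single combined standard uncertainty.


uc = sqrt(0.921^2 + 0.244^2 + 0.025^2 + 0.898^2 + 0.895^2)
uc = sqrt(2.515831)
uc = 1.5861

1.5861


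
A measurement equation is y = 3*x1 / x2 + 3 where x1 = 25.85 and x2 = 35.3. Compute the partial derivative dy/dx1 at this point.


y = 3*x1 / x2 + 3
dy/dx1 = 3/x2
Evaluate at x2 = 35.3: c1 = 3 / 35.3
c1 = 0.0850

0.0850


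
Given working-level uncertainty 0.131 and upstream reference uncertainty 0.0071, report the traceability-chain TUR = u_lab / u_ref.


TUR = u_lab / u_ref
= 0.131 / 0.0071
= 18.4507

18.4507


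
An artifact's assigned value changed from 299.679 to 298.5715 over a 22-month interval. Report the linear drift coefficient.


rate = (v2 - v1) / months
= (298.5715 - 299.679) / 22
= -1.1075 / 22
= -0.0503

-0.0503


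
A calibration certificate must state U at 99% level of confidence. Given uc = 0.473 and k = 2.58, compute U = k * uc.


U = k * uc
U = 2.58 * 0.473
U = 1.2203

1.2203


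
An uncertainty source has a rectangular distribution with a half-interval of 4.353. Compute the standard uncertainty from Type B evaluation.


u_B = half_width / sqrt(3)
u_B = 4.353 / 1.7320508
u_B = 2.5132

2.5132


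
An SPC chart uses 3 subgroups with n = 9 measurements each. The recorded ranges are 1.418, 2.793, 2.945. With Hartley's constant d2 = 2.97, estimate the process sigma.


R_bar = (1.418 + 2.793 + 2.945) / 3
R_bar = 7.156 / 3 = 2.3853333
sigma_hat = R_bar / d2 = 2.3853333 / 2.97 = 0.8031

0.8031


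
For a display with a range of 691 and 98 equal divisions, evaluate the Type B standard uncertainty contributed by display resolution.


resolution = range / divisions
resolution = 691 / 98 = 7.0510204
u_res = resolution / (2*sqrt(3))
u_res = 7.0510204 / 3.4641016
u_res = 2.0355

2.0355


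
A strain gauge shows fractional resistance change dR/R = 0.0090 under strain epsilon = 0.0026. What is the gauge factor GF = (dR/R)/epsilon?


GF = (dR/R) / epsilon
= 0.0090 / 0.0026
= 3.4615

3.4615


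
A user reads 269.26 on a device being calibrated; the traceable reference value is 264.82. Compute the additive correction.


Correction = standard - reading
= 264.82 - 269.26
= -4.4400

-4.4400


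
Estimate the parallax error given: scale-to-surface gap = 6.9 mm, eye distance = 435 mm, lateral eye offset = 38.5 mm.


error = h * offset / d
= 6.9 * 38.5 / 435
= 0.6107

0.6107


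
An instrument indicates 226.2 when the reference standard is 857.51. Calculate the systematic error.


Systematic error = measured - true
= 226.2 - 857.51
= -631.3100

-631.3100


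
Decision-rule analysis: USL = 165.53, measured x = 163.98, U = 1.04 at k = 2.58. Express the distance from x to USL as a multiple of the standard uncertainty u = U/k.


u = U / k = 1.04 / 2.58 = 0.40310078
margin = |USL - x| = |165.53 - 163.98| = 1.55
z = margin / u = 1.55 / 0.40310078
z = 3.8452

3.8452


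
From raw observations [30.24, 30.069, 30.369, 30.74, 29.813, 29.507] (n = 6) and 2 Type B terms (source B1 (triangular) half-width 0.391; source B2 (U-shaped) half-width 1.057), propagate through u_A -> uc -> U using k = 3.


mean = (30.24 + 30.069 + 30.369 + 30.74 + 29.813 + 29.507) / 6 = 30.123
s = sqrt(sum((x - mean)^2)/(n-1)) = 0.43205694
u_A = s / sqrt(n) = 0.43205694 / sqrt(6) = 0.17638651
u_B1 = 0.391 / sqrt(6) = 0.15962508
u_B2 = 1.057 / sqrt(2) = 0.74741187
uc = sqrt(0.17638651^2 + 0.15962508^2 + 0.74741187^2) = 0.78435762
U = k * uc = 3 * 0.78435762
U = 2.3531

2.3531


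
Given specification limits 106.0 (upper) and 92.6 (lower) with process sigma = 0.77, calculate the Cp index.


Cp = (USL - LSL) / (6 * sigma)
= (106.0 - 92.6) / (6 * 0.77)
= 13.4000 / 4.6200
= 2.9004

2.9004


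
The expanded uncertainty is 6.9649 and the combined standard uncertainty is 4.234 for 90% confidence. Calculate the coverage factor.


k = U / uc
k = 6.9649 / 4.234
k = 1.645

1.645


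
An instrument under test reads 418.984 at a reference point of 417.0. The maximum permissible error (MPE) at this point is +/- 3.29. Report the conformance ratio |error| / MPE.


e = indication - reference = 418.984 - 417.0 = 1.9840
|e| = 1.9840
ratio = |e| / MPE = 1.9840 / 3.29
ratio = 0.6030

0.6030


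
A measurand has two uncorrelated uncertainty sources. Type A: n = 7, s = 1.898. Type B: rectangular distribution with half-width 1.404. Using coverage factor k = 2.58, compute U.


u_A = s / sqrt(n) = 1.898 / sqrt(7) = 0.71737657
u_B = half_width / sqrt(3) = 1.404 / sqrt(3) = 0.81059978
uc = sqrt(u_A^2 + u_B^2) = sqrt(0.71737657^2 + 0.81059978^2) = 1.0824515
U = k * uc = 2.58 * 1.0824515
U = 2.7927

2.7927


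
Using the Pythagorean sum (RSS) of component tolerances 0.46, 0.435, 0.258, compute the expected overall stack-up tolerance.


RSS = sqrt(0.46^2 + 0.435^2 + 0.258^2)
= sqrt(0.467389)
= 0.6837

0.6837


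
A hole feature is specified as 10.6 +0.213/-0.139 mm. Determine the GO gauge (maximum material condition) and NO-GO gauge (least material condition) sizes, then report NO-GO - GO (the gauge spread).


GO = nominal - lower_tol (smallest hole = maximum material condition)
GO = 10.6 - 0.139 = 10.461
NO-GO = nominal + upper_tol (largest hole = least material condition)
NO-GO = 10.6 + 0.213 = 10.813
spread = NO-GO - GO = 10.813 - 10.461 = 0.3520

0.3520


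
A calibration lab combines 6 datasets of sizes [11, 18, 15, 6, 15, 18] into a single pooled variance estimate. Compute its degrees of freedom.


nu = sum_i (n_i - 1)
nu = ((11 - 1) + (18 - 1) + (15 - 1) + (6 - 1) + (15 - 1) + (18 - 1))
nu = 10 + 17 + 14 + 5 + 14 + 17
nu = 77

77


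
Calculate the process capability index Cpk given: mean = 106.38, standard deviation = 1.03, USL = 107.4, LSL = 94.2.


Cpu = (USL - mean) / (3*sigma) = (107.4 - 106.38) / (3*1.03) = 0.3301
Cpl = (mean - LSL) / (3*sigma) = (106.38 - 94.2) / (3*1.03) = 3.9417
Cpk = min(Cpu, Cpl) = 0.3301

0.3301


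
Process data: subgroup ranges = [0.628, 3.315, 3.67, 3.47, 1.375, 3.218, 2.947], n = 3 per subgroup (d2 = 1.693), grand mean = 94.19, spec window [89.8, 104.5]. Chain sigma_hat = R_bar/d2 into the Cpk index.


R_bar = (0.628 + 3.315 + 3.67 + 3.47 + 1.375 + 3.218 + 2.947) / 7 = 2.6604286
sigma = R_bar / d2 = 2.6604286 / 1.693 = 1.5714286
Cp = (USL - LSL)/(6*sigma) = (104.5 - 89.8)/(6*1.5714286) = 1.5591
Cpu = (104.5 - 94.19)/(3*1.5714286) = 2.1870
Cpl = (94.19 - 89.8)/(3*1.5714286) = 0.9312
Cpk = min(Cpu, Cpl) = 0.9312

0.9312


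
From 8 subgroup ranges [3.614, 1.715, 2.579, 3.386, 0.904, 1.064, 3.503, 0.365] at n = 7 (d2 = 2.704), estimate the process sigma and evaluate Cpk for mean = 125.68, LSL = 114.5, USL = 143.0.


R_bar = (3.614 + 1.715 + 2.579 + 3.386 + 0.904 + 1.064 + 3.503 + 0.365) / 8 = 2.14125
sigma = R_bar / d2 = 2.14125 / 2.704 = 0.7918824
Cp = (USL - LSL)/(6*sigma) = (143.0 - 114.5)/(6*0.7918824) = 5.9984
Cpu = (143.0 - 125.68)/(3*0.7918824) = 7.2906
Cpl = (125.68 - 114.5)/(3*0.7918824) = 4.7061
Cpk = min(Cpu, Cpl) = 4.7061

4.7061


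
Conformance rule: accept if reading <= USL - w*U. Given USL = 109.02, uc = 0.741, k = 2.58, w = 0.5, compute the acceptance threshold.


U = k * uc = 2.58 * 0.741 = 1.91178
guard band g = w * U = 0.5 * 1.91178 = 0.95589
AL = USL - g = 109.02 - 0.95589
AL = 108.0641

108.0641


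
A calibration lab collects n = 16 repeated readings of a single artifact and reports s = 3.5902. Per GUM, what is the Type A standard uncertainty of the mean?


u_A = s / sqrt(n)
u_A = 3.5902 / sqrt(16)
u_A = 3.5902 / 4
u_A = 0.8975

0.8975


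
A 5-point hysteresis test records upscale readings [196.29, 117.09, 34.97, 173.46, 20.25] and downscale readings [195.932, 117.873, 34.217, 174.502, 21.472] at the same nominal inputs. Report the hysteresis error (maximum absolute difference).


|196.29 - 195.932| = 0.3580
|117.09 - 117.873| = 0.7830
|34.97 - 34.217| = 0.7530
|173.46 - 174.502| = 1.0420
|20.25 - 21.472| = 1.2220
hysteresis = max(diffs) = 1.2220

1.2220


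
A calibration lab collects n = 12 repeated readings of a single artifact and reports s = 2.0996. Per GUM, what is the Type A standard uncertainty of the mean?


u_A = s / sqrt(n)
u_A = 2.0996 / sqrt(12)
u_A = 2.0996 / 3.4641016
u_A = 0.6061

0.6061


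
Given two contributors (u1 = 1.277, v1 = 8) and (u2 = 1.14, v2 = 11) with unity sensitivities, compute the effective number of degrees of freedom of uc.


uc = sqrt(u1^2 + u2^2) = sqrt(1.277^2 + 1.14^2) = 1.7118204
v_eff = uc^4 / (u1^4/v1 + u2^4/v2)
= 1.7118204^4 / (1.277^4/8 + 1.14^4/11)
= 8.5868285 / 0.48595147
v_eff = 17.6701

17.6701


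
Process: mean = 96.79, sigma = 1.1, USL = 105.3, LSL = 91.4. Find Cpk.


Cpu = (USL - mean) / (3*sigma) = (105.3 - 96.79) / (3*1.1) = 2.5788
Cpl = (mean - LSL) / (3*sigma) = (96.79 - 91.4) / (3*1.1) = 1.6333
Cpk = min(Cpu, Cpl) = 1.6333

1.6333


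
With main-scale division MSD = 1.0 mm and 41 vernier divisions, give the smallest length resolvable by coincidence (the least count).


LC = MSD / n_div
= 1.0 / 41
= 0.0244

0.0244


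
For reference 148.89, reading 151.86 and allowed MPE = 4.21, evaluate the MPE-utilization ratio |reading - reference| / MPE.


e = indication - reference = 151.86 - 148.89 = 2.9700
|e| = 2.9700
ratio = |e| / MPE = 2.9700 / 4.21
ratio = 0.7055

0.7055


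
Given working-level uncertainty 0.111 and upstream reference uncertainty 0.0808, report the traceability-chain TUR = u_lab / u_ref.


TUR = u_lab / u_ref
= 0.111 / 0.0808
= 1.3738

1.3738


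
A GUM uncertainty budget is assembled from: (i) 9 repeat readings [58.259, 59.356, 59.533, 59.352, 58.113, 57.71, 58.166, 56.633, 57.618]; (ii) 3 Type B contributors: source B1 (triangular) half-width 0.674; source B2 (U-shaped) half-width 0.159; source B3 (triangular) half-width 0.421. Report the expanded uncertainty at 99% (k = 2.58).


mean = (58.259 + 59.356 + 59.533 + 59.352 + 58.113 + 57.71 + 58.166 + 56.633 + 57.618) / 9 = 58.30444444
s = sqrt(sum((x - mean)^2)/(n-1)) = 0.96103266
u_A = s / sqrt(n) = 0.96103266 / sqrt(9) = 0.32034422
u_B1 = 0.674 / sqrt(6) = 0.27515935
u_B2 = 0.159 / sqrt(2) = 0.11242998
u_B3 = 0.421 / sqrt(6) = 0.17187253
uc = sqrt(0.32034422^2 + 0.27515935^2 + 0.11242998^2 + 0.17187253^2) = 0.46958892
U = k * uc = 2.58 * 0.46958892
U = 1.2115

1.2115


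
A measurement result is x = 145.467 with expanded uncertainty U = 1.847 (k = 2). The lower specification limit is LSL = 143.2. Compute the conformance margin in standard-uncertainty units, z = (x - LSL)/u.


u = U / k = 1.847 / 2 = 0.9235
margin = |LSL - x| = |143.2 - 145.467| = 2.267
z = margin / u = 2.267 / 0.9235
z = 2.4548

2.4548


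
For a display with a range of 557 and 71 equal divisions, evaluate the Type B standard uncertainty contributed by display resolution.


resolution = range / divisions
resolution = 557 / 71 = 7.8450704
u_res = resolution / (2*sqrt(3))
u_res = 7.8450704 / 3.4641016
u_res = 2.2647

2.2647


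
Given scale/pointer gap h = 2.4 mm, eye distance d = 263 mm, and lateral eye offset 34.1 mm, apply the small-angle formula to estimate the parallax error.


error = h * offset / d
= 2.4 * 34.1 / 263
= 0.3112

0.3112


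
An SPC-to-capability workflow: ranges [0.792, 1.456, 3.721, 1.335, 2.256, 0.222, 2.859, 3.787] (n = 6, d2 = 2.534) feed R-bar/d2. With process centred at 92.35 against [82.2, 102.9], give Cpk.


R_bar = (0.792 + 1.456 + 3.721 + 1.335 + 2.256 + 0.222 + 2.859 + 3.787) / 8 = 2.0535
sigma = R_bar / d2 = 2.0535 / 2.534 = 0.81037885
Cp = (USL - LSL)/(6*sigma) = (102.9 - 82.2)/(6*0.81037885) = 4.2573
Cpu = (102.9 - 92.35)/(3*0.81037885) = 4.3395
Cpl = (92.35 - 82.2)/(3*0.81037885) = 4.1750
Cpk = min(Cpu, Cpl) = 4.1750

4.1750


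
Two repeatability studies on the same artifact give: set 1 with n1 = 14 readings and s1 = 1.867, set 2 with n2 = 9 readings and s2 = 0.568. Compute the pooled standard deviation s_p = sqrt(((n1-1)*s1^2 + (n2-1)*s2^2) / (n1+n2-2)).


s_p = sqrt(((n1-1)*s1^2 + (n2-1)*s2^2) / (n1+n2-2))
numerator = (14-1)*1.867^2 + (9-1)*0.568^2 = 45.313957 + 2.580992 = 47.894949
denominator = 14 + 9 - 2 = 21
s_p^2 = 47.894949 / 21 = 2.2807119
s_p = sqrt(2.2807119) = 1.5102

1.5102


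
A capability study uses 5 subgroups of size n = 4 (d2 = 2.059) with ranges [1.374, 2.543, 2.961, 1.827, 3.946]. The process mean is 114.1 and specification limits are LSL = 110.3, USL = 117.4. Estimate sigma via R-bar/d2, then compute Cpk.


R_bar = (1.374 + 2.543 + 2.961 + 1.827 + 3.946) / 5 = 2.5302
sigma = R_bar / d2 = 2.5302 / 2.059 = 1.228849
Cp = (USL - LSL)/(6*sigma) = (117.4 - 110.3)/(6*1.228849) = 0.9630
Cpu = (117.4 - 114.1)/(3*1.228849) = 0.8951
Cpl = (114.1 - 110.3)/(3*1.228849) = 1.0308
Cpk = min(Cpu, Cpl) = 0.8951

0.8951


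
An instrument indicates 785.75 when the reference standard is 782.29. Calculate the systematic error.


Systematic error = measured - true
= 785.75 - 782.29
= 3.4600

3.4600


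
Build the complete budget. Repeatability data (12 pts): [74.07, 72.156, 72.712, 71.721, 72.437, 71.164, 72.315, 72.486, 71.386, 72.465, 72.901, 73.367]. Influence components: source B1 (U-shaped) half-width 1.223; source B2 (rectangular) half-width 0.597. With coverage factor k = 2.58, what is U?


mean = (74.07 + 72.156 + 72.712 + 71.721 + 72.437 + 71.164 + 72.315 + 72.486 + 71.386 + 72.465 + 72.901 + 73.367) / 12 = 72.43166667
s = sqrt(sum((x - mean)^2)/(n-1)) = 0.80661947
u_A = s / sqrt(n) = 0.80661947 / sqrt(12) = 0.23285098
u_B1 = 1.223 / sqrt(2) = 0.86479159
u_B2 = 0.597 / sqrt(3) = 0.34467811
uc = sqrt(0.23285098^2 + 0.86479159^2 + 0.34467811^2) = 0.95962861
U = k * uc = 2.58 * 0.95962861
U = 2.4758

2.4758


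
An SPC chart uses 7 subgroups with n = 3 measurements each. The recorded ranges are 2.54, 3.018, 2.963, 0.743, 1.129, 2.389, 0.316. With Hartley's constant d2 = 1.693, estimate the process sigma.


R_bar = (2.54 + 3.018 + 2.963 + 0.743 + 1.129 + 2.389 + 0.316) / 7
R_bar = 13.098 / 7 = 1.8711429
sigma_hat = R_bar / d2 = 1.8711429 / 1.693 = 1.1052

1.1052


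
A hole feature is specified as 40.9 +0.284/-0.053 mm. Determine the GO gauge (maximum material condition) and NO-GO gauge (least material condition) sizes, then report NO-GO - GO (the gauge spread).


GO = nominal - lower_tol (smallest hole = maximum material condition)
GO = 40.9 - 0.053 = 40.847
NO-GO = nominal + upper_tol (largest hole = least material condition)
NO-GO = 40.9 + 0.284 = 41.184
spread = NO-GO - GO = 41.184 - 40.847 = 0.3370

0.3370


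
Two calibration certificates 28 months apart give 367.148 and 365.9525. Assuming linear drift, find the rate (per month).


rate = (v2 - v1) / months
= (365.9525 - 367.148) / 28
= -1.1955 / 28
= -0.0427

-0.0427


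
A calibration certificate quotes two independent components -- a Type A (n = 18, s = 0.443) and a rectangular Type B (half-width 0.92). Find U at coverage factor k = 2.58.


u_A = s / sqrt(n) = 0.443 / sqrt(18) = 0.1044161
u_B = half_width / sqrt(3) = 0.92 / sqrt(3) = 0.53116225
uc = sqrt(u_A^2 + u_B^2) = sqrt(0.1044161^2 + 0.53116225^2) = 0.54132805
U = k * uc = 2.58 * 0.54132805
U = 1.3966

1.3966


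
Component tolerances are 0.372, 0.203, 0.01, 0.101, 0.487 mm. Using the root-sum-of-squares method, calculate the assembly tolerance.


RSS = sqrt(0.372^2 + 0.203^2 + 0.01^2 + 0.101^2 + 0.487^2)
= sqrt(0.427063)
= 0.6535

0.6535


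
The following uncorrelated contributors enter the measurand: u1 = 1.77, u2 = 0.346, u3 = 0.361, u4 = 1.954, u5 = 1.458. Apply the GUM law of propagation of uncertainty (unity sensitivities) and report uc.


uc = sqrt(1.77^2 + 0.346^2 + 0.361^2 + 1.954^2 + 1.458^2)
uc = sqrt(9.326817)
uc = 3.0540

3.0540


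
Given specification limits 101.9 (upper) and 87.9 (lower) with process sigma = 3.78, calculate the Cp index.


Cp = (USL - LSL) / (6 * sigma)
= (101.9 - 87.9) / (6 * 3.78)
= 14.0000 / 22.6800
= 0.6173

0.6173


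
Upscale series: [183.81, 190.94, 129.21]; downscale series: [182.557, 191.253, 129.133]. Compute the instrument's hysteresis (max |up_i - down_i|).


|183.81 - 182.557| = 1.2530
|190.94 - 191.253| = 0.3130
|129.21 - 129.133| = 0.0770
hysteresis = max(diffs) = 1.2530

1.2530


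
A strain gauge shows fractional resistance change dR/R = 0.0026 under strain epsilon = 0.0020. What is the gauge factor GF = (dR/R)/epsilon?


GF = (dR/R) / epsilon
= 0.0026 / 0.0020
= 1.3000

1.3000


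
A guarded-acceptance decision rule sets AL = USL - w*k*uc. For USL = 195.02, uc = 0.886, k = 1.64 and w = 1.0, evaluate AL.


U = k * uc = 1.64 * 0.886 = 1.45304
guard band g = w * U = 1.0 * 1.45304 = 1.45304
AL = USL - g = 195.02 - 1.45304
AL = 193.5670

193.5670


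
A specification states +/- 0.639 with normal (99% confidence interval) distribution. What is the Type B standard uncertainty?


u_B = half_width / 2.576
u_B = 0.639 / 2.576
u_B = 0.2481

0.2481


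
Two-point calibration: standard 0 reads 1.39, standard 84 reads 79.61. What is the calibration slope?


slope = (y2 - y1) / (x2 - x1)
= (79.61 - 1.39) / (84 - 0)
= 78.2200 / 84
= 0.9312

0.9312


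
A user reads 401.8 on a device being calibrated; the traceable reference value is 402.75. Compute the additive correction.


Correction = standard - reading
= 402.75 - 401.8
= 0.9500

0.9500


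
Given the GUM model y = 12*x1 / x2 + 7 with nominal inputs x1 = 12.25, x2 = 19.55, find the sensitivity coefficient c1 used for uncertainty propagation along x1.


y = 12*x1 / x2 + 7
dy/dx1 = 12/x2
Evaluate at x2 = 19.55: c1 = 12 / 19.55
c1 = 0.6138

0.6138


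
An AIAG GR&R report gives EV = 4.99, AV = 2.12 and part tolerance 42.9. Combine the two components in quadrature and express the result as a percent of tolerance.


GRR = sqrt(EV^2 + AV^2) = sqrt(4.99^2 + 2.12^2) = 5.4216695
%GRR = GRR / tol * 100 = 5.4216695 / 42.9 * 100
%GRR = 12.6379

12.6379


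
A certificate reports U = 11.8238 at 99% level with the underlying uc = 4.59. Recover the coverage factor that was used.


k = U / uc
k = 11.8238 / 4.59
k = 2.576

2.576


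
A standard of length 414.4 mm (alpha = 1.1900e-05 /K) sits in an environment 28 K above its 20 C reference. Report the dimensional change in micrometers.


dL = L * alpha * dT
= 414.4 * 1.1900e-05 * 28
= 0.1380781 mm
dL_um = 0.1380781 * 1000 = 138.0781 um

138.0781


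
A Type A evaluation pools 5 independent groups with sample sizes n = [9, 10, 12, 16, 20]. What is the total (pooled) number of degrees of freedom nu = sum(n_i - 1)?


nu = sum_i (n_i - 1)
nu = ((9 - 1) + (10 - 1) + (12 - 1) + (16 - 1) + (20 - 1))
nu = 8 + 9 + 11 + 15 + 19
nu = 62

62


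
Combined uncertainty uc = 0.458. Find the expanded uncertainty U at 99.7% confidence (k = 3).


U = k * uc
U = 3 * 0.458
U = 1.3740

1.3740


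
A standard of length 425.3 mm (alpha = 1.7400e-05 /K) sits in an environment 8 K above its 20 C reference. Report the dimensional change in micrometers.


dL = L * alpha * dT
= 425.3 * 1.7400e-05 * 8
= 0.0592018 mm
dL_um = 0.0592018 * 1000 = 59.2018 um

59.2018


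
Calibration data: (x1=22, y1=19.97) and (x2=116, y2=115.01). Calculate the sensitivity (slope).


slope = (y2 - y1) / (x2 - x1)
= (115.01 - 19.97) / (116 - 22)
= 95.0400 / 94
= 1.0111

1.0111


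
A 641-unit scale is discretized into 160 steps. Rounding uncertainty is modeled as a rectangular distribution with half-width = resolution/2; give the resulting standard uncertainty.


resolution = range / divisions
resolution = 641 / 160 = 4.00625
u_res = resolution / (2*sqrt(3))
u_res = 4.00625 / 3.4641016
u_res = 1.1565

1.1565


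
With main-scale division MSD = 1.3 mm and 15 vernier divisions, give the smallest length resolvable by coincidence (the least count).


LC = MSD / n_div
= 1.3 / 15
= 0.0867

0.0867


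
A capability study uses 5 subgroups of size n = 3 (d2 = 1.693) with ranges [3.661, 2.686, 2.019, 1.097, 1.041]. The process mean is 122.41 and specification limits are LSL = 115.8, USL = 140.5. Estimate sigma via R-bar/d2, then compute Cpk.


R_bar = (3.661 + 2.686 + 2.019 + 1.097 + 1.041) / 5 = 2.1008
sigma = R_bar / d2 = 2.1008 / 1.693 = 1.2408742
Cp = (USL - LSL)/(6*sigma) = (140.5 - 115.8)/(6*1.2408742) = 3.3176
Cpu = (140.5 - 122.41)/(3*1.2408742) = 4.8595
Cpl = (122.41 - 115.8)/(3*1.2408742) = 1.7756
Cpk = min(Cpu, Cpl) = 1.7756

1.7756


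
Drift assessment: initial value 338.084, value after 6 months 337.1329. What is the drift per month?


rate = (v2 - v1) / months
= (337.1329 - 338.084) / 6
= -0.9511 / 6
= -0.1585

-0.1585


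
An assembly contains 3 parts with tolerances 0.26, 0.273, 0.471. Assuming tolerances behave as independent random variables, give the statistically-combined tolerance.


RSS = sqrt(0.26^2 + 0.273^2 + 0.471^2)
= sqrt(0.36397)
= 0.6033

0.6033


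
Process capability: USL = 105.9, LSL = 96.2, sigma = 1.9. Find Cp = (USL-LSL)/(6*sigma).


Cp = (USL - LSL) / (6 * sigma)
= (105.9 - 96.2) / (6 * 1.9)
= 9.7000 / 11.4000
= 0.8509

0.8509


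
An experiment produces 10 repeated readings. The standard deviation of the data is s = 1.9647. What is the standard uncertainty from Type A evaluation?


u_A = s / sqrt(n)
u_A = 1.9647 / sqrt(10)
u_A = 1.9647 / 3.1622777
u_A = 0.6213

0.6213


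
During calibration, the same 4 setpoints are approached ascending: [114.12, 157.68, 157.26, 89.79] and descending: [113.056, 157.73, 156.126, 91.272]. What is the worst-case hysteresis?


|114.12 - 113.056| = 1.0640
|157.68 - 157.73| = 0.0500
|157.26 - 156.126| = 1.1340
|89.79 - 91.272| = 1.4820
hysteresis = max(diffs) = 1.4820

1.4820


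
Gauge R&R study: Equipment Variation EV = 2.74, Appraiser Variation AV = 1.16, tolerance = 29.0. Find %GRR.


GRR = sqrt(EV^2 + AV^2) = sqrt(2.74^2 + 1.16^2) = 2.9754327
%GRR = GRR / tol * 100 = 2.9754327 / 29.0 * 100
%GRR = 10.2601

10.2601


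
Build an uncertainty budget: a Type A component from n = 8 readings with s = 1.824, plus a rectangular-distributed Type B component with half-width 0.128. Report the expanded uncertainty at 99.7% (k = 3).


u_A = s / sqrt(n) = 1.824 / sqrt(8) = 0.64488138
u_B = half_width / sqrt(3) = 0.128 / sqrt(3) = 0.073900834
uc = sqrt(u_A^2 + u_B^2) = sqrt(0.64488138^2 + 0.073900834^2) = 0.64910194
U = k * uc = 3 * 0.64910194
U = 1.9473

1.9473


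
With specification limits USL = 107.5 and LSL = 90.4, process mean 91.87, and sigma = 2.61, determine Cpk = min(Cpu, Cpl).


Cpu = (USL - mean) / (3*sigma) = (107.5 - 91.87) / (3*2.61) = 1.9962
Cpl = (mean - LSL) / (3*sigma) = (91.87 - 90.4) / (3*2.61) = 0.1877
Cpk = min(Cpu, Cpl) = 0.1877

0.1877


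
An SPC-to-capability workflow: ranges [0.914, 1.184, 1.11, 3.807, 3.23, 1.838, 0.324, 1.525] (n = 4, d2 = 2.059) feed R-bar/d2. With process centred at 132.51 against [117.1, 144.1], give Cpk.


R_bar = (0.914 + 1.184 + 1.11 + 3.807 + 3.23 + 1.838 + 0.324 + 1.525) / 8 = 1.7415
sigma = R_bar / d2 = 1.7415 / 2.059 = 0.84579893
Cp = (USL - LSL)/(6*sigma) = (144.1 - 117.1)/(6*0.84579893) = 5.3204
Cpu = (144.1 - 132.51)/(3*0.84579893) = 4.5677
Cpl = (132.51 - 117.1)/(3*0.84579893) = 6.0732
Cpk = min(Cpu, Cpl) = 4.5677

4.5677


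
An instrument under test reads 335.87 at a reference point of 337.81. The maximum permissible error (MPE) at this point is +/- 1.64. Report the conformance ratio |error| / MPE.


e = indication - reference = 335.87 - 337.81 = -1.9400
|e| = 1.9400
ratio = |e| / MPE = 1.9400 / 1.64
ratio = 1.1829

1.1829


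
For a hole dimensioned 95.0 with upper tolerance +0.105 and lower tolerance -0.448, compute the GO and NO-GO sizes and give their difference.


GO = nominal - lower_tol (smallest hole = maximum material condition)
GO = 95.0 - 0.448 = 94.552
NO-GO = nominal + upper_tol (largest hole = least material condition)
NO-GO = 95.0 + 0.105 = 95.105
spread = NO-GO - GO = 95.105 - 94.552 = 0.5530

0.5530


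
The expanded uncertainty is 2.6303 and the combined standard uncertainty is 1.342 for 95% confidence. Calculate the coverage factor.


k = U / uc
k = 2.6303 / 1.342
k = 1.96

1.96


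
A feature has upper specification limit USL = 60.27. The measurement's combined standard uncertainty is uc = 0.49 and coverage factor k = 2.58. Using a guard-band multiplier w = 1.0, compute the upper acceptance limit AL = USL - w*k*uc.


U = k * uc = 2.58 * 0.49 = 1.2642
guard band g = w * U = 1.0 * 1.2642 = 1.2642
AL = USL - g = 60.27 - 1.2642
AL = 59.0058

59.0058


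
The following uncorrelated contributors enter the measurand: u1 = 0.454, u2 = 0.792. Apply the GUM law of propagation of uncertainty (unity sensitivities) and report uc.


uc = sqrt(0.454^2 + 0.792^2)
uc = sqrt(0.83338)
uc = 0.9129

0.9129


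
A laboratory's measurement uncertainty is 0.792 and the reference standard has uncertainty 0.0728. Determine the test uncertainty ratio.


TUR = u_lab / u_ref
= 0.792 / 0.0728
= 10.8791

10.8791


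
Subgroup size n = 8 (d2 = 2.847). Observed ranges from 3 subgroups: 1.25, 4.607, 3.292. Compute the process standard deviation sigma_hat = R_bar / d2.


R_bar = (1.25 + 4.607 + 3.292) / 3
R_bar = 9.149 / 3 = 3.0496667
sigma_hat = R_bar / d2 = 3.0496667 / 2.847 = 1.0712

1.0712


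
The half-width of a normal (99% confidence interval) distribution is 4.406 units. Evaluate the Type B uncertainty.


u_B = half_width / 2.576
u_B = 4.406 / 2.576
u_B = 1.7104

1.7104


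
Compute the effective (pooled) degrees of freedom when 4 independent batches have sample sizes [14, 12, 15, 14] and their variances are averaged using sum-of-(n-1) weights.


nu = sum_i (n_i - 1)
nu = ((14 - 1) + (12 - 1) + (15 - 1) + (14 - 1))
nu = 13 + 11 + 14 + 13
nu = 51

51


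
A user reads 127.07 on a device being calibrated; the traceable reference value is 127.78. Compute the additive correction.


Correction = standard - reading
= 127.78 - 127.07
= 0.7100

0.7100


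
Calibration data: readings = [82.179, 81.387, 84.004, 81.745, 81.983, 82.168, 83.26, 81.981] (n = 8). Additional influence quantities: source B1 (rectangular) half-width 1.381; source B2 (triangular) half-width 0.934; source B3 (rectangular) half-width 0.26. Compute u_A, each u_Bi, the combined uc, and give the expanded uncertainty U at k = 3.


mean = (82.179 + 81.387 + 84.004 + 81.745 + 81.983 + 82.168 + 83.26 + 81.981) / 8 = 82.338375
s = sqrt(sum((x - mean)^2)/(n-1)) = 0.86100804
u_A = s / sqrt(n) = 0.86100804 / sqrt(8) = 0.30441231
u_B1 = 1.381 / sqrt(3) = 0.79732072
u_B2 = 0.934 / sqrt(6) = 0.3813039
u_B3 = 0.26 / sqrt(3) = 0.15011107
uc = sqrt(0.30441231^2 + 0.79732072^2 + 0.3813039^2 + 0.15011107^2) = 0.94673818
U = k * uc = 3 * 0.94673818
U = 2.8402

2.8402


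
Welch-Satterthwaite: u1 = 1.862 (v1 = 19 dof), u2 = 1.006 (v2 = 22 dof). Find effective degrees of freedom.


uc = sqrt(u1^2 + u2^2) = sqrt(1.862^2 + 1.006^2) = 2.1163837
v_eff = uc^4 / (u1^4/v1 + u2^4/v2)
= 2.1163837^4 / (1.862^4/19 + 1.006^4/22)
= 20.062157 / 0.67920763
v_eff = 29.5376

29.5376


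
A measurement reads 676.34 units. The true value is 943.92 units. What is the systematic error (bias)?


Systematic error = measured - true
= 676.34 - 943.92
= -267.5800

-267.5800


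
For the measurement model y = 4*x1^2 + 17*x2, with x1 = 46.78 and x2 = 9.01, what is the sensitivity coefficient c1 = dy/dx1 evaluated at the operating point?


y = 4*x1^2 + 17*x2
dy/dx1 = 2*4*x1
Evaluate at x1 = 46.78: c1 = 8 * 46.78
c1 = 374.2400

374.2400


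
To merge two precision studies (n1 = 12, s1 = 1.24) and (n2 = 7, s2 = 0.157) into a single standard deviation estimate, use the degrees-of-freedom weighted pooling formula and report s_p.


s_p = sqrt(((n1-1)*s1^2 + (n2-1)*s2^2) / (n1+n2-2))
numerator = (12-1)*1.24^2 + (7-1)*0.157^2 = 16.9136 + 0.147894 = 17.061494
denominator = 12 + 7 - 2 = 17
s_p^2 = 17.061494 / 17 = 1.0036173
s_p = sqrt(1.0036173) = 1.0018

1.0018


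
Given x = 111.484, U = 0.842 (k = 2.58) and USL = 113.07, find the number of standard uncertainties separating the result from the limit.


u = U / k = 0.842 / 2.58 = 0.32635659
margin = |USL - x| = |113.07 - 111.484| = 1.586
z = margin / u = 1.586 / 0.32635659
z = 4.8597

4.8597


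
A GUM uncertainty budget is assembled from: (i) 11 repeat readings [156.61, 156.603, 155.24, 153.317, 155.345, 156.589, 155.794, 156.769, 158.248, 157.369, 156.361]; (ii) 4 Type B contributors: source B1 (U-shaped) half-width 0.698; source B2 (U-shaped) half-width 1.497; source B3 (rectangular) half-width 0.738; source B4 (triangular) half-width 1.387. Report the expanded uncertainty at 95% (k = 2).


mean = (156.61 + 156.603 + 155.24 + 153.317 + 155.345 + 156.589 + 155.794 + 156.769 + 158.248 + 157.369 + 156.361) / 11 = 156.2040909
s = sqrt(sum((x - mean)^2)/(n-1)) = 1.2853538
u_A = s / sqrt(n) = 1.2853538 / sqrt(11) = 0.38754875
u_B1 = 0.698 / sqrt(2) = 0.49356053
u_B2 = 1.497 / sqrt(2) = 1.0585389
u_B3 = 0.738 / sqrt(3) = 0.4260845
u_B4 = 1.387 / sqrt(6) = 0.56624038
uc = sqrt(0.38754875^2 + 0.49356053^2 + 1.0585389^2 + 0.4260845^2 + 0.56624038^2) = 1.420027
U = k * uc = 2 * 1.420027
U = 2.8401

2.8401


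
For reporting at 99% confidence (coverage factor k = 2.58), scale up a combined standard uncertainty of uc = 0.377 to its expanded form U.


U = k * uc
U = 2.58 * 0.377
U = 0.9727

0.9727


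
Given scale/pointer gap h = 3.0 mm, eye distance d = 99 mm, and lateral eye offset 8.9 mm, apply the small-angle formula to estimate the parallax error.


error = h * offset / d
= 3.0 * 8.9 / 99
= 0.2697

0.2697


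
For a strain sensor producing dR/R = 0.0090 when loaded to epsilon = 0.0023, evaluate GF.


GF = (dR/R) / epsilon
= 0.0090 / 0.0023
= 3.9130

3.9130


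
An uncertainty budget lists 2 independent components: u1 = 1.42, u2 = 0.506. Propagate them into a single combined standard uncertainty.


uc = sqrt(1.42^2 + 0.506^2)
uc = sqrt(2.272436)
uc = 1.5075

1.5075


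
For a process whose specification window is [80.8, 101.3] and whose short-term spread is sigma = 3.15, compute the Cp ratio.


Cp = (USL - LSL) / (6 * sigma)
= (101.3 - 80.8) / (6 * 3.15)
= 20.5000 / 18.9000
= 1.0847

1.0847


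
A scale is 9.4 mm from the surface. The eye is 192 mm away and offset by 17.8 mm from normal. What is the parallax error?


error = h * offset / d
= 9.4 * 17.8 / 192
= 0.8715

0.8715


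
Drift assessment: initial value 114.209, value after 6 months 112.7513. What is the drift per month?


rate = (v2 - v1) / months
= (112.7513 - 114.209) / 6
= -1.4577 / 6
= -0.2430

-0.2430


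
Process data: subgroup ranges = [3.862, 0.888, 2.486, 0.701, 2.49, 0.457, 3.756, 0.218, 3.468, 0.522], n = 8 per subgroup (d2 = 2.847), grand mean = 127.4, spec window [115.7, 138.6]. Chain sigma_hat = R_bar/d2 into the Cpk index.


R_bar = (3.862 + 0.888 + 2.486 + 0.701 + 2.49 + 0.457 + 3.756 + 0.218 + 3.468 + 0.522) / 10 = 1.8848
sigma = R_bar / d2 = 1.8848 / 2.847 = 0.66203021
Cp = (USL - LSL)/(6*sigma) = (138.6 - 115.7)/(6*0.66203021) = 5.7651
Cpu = (138.6 - 127.4)/(3*0.66203021) = 5.6392
Cpl = (127.4 - 115.7)/(3*0.66203021) = 5.8910
Cpk = min(Cpu, Cpl) = 5.6392

5.6392


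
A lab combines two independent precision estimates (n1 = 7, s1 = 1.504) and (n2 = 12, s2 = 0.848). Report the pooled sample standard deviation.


s_p = sqrt(((n1-1)*s1^2 + (n2-1)*s2^2) / (n1+n2-2))
numerator = (7-1)*1.504^2 + (12-1)*0.848^2 = 13.572096 + 7.910144 = 21.48224
denominator = 7 + 12 - 2 = 17
s_p^2 = 21.48224 / 17 = 1.2636612
s_p = sqrt(1.2636612) = 1.1241

1.1241


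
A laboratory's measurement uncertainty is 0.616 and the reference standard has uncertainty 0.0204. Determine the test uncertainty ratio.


TUR = u_lab / u_ref
= 0.616 / 0.0204
= 30.1961

30.1961
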